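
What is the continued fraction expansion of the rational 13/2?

Run the Euclidean algorithm on 13 and 2; the successive quotients are the partial quotients a_0, a_1, ... (each step inverts the fractional part left over by the previous one):
  13 = 6*2 + 1, so a_0 = 6.
  2 = 2*1 + 0, so a_1 = 2.
The remainder reaches 0 after 2 divisions, so the expansion has 2 partial quotients, read off in order.

[6; 2]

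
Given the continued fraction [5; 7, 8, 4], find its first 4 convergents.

5/1, 36/7, 293/57, 1208/235

Using the convergent recurrence p_i = a_i*p_{i-1} + p_{i-2}, q_i = a_i*q_{i-1} + q_{i-2} with p_{-2}=0, p_{-1}=1, q_{-2}=1, q_{-1}=0:
  i=0: a_0=5, p_0 = 5*1 + 0 = 5, q_0 = 5*0 + 1 = 1.
  i=1: a_1=7, p_1 = 7*5 + 1 = 36, q_1 = 7*1 + 0 = 7.
  i=2: a_2=8, p_2 = 8*36 + 5 = 293, q_2 = 8*7 + 1 = 57.
  i=3: a_3=4, p_3 = 4*293 + 36 = 1208, q_3 = 4*57 + 7 = 235.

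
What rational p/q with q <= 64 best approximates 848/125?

Expand x = 848/125 as a continued fraction with the Euclidean algorithm:
  848 = 6*125 + 98, so a_0 = 6.
  125 = 1*98 + 27, so a_1 = 1.
  98 = 3*27 + 17, so a_2 = 3.
  27 = 1*17 + 10, so a_3 = 1.
  17 = 1*10 + 7, so a_4 = 1.
  10 = 1*7 + 3, so a_5 = 1.
  7 = 2*3 + 1, so a_6 = 2.
  3 = 3*1 + 0, so a_7 = 3.
so x = [6; 1, 3, 1, 1, 1, 2, 3].
Convergents (p_i = a_i*p_{i-1} + p_{i-2}, q_i = a_i*q_{i-1} + q_{i-2} with p_{-2}=0, p_{-1}=1, q_{-2}=1, q_{-1}=0), until the denominator exceeds 64:
  i=0: a_0=6, p_0 = 6*1 + 0 = 6, q_0 = 6*0 + 1 = 1.
  i=1: a_1=1, p_1 = 1*6 + 1 = 7, q_1 = 1*1 + 0 = 1.
  i=2: a_2=3, p_2 = 3*7 + 6 = 27, q_2 = 3*1 + 1 = 4.
  i=3: a_3=1, p_3 = 1*27 + 7 = 34, q_3 = 1*4 + 1 = 5.
  i=4: a_4=1, p_4 = 1*34 + 27 = 61, q_4 = 1*5 + 4 = 9.
  i=5: a_5=1, p_5 = 1*61 + 34 = 95, q_5 = 1*9 + 5 = 14.
  i=6: a_6=2, p_6 = 2*95 + 61 = 251, q_6 = 2*14 + 9 = 37.
  i=7: a_7=3, p_7 = 3*251 + 95 = 848, q_7 = 3*37 + 14 = 125.
q_7 = 125 > 64, so the last convergent with denominator <= 64 is p_6/q_6 = 251/37.
The closest fraction with denominator <= 64 is either p_6/q_6 or the intermediate fraction (k*p_6 + p_5)/(k*q_6 + q_5) with the largest k >= 1 whose denominator stays <= 64; these approach x as k grows, and every other convergent or intermediate fraction in range is farther away.
Largest k: floor((64 - q_5)/q_6) = floor((64 - 14)/37) = 1.
That gives (1*251 + 95)/(1*37 + 14) = 346/51.
Compare the errors: |x - 251/37| = |848*37 - 251*125|/(125*37) = 1/4625, and |x - 346/51| = |848*51 - 346*125|/(125*51) = 2/6375.
Cross-multiplying, 1*6375 = 6375 < 9250 = 2*4625, so 1/4625 is smaller: the convergent 251/37 is closer to x than 346/51.

251/37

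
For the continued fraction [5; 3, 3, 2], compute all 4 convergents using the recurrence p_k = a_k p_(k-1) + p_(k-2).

5/1, 16/3, 53/10, 122/23

Using the convergent recurrence p_i = a_i*p_{i-1} + p_{i-2}, q_i = a_i*q_{i-1} + q_{i-2} with p_{-2}=0, p_{-1}=1, q_{-2}=1, q_{-1}=0:
  i=0: a_0=5, p_0 = 5*1 + 0 = 5, q_0 = 5*0 + 1 = 1.
  i=1: a_1=3, p_1 = 3*5 + 1 = 16, q_1 = 3*1 + 0 = 3.
  i=2: a_2=3, p_2 = 3*16 + 5 = 53, q_2 = 3*3 + 1 = 10.
  i=3: a_3=2, p_3 = 2*53 + 16 = 122, q_3 = 2*10 + 3 = 23.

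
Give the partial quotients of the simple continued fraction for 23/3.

[7; 1, 2]

Run the Euclidean algorithm on 23 and 3; the successive quotients are the partial quotients a_0, a_1, ... (each step inverts the fractional part left over by the previous one):
  23 = 7*3 + 2, so a_0 = 7.
  3 = 1*2 + 1, so a_1 = 1.
  2 = 2*1 + 0, so a_2 = 2.
The remainder reaches 0 after 3 divisions, so the expansion has 3 partial quotients, read off in order.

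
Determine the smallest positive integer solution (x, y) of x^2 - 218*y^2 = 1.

(x, y) = (126003, 8534)

First expand sqrt(218) as a continued fraction. With x_i = (sqrt(218) + m_i)/d_i and (m_0, d_0) = (0, 1): a_0 = floor(sqrt(218)) = 14, since 14^2 = 196 <= 218 < 225 = 15^2.
Iterate m_{i+1} = d_i*a_i - m_i, d_{i+1} = (218 - m_{i+1}^2)/d_i, a_{i+1} = floor((a_0 + m_{i+1})/d_{i+1}):
  m_1 = 1*14 - 0 = 14, d_1 = (218 - 14^2)/1 = 22/1 = 22, a_1 = floor((14 + 14)/22) = 1.
  m_2 = 22*1 - 14 = 8, d_2 = (218 - 8^2)/22 = 154/22 = 7, a_2 = floor((14 + 8)/7) = 3.
  m_3 = 7*3 - 8 = 13, d_3 = (218 - 13^2)/7 = 49/7 = 7, a_3 = floor((14 + 13)/7) = 3.
  m_4 = 7*3 - 13 = 8, d_4 = (218 - 8^2)/7 = 154/7 = 22, a_4 = floor((14 + 8)/22) = 1.
  m_5 = 22*1 - 8 = 14, d_5 = (218 - 14^2)/22 = 22/22 = 1, a_5 = floor((14 + 14)/1) = 28.
  m_6 = 1*28 - 14 = 14, d_6 = (218 - 14^2)/1 = 22/1 = 22: (m_6, d_6) = (m_1, d_1) = (14, 22), so from here the quotients repeat a_1, ..., a_5; the period length is 5.
So sqrt(218) = [14; (1, 3, 3, 1, 28)] with period length k = 5.
k is odd, so (p_{k-1}, q_{k-1}) only solves x^2 - 218y^2 = -1 and the fundamental solution of x^2 - 218y^2 = 1 is (p_{2k-1}, q_{2k-1}) = (p_9, q_9); compute convergents through index 9, running through the period twice.
Convergents (p_i = a_i*p_{i-1} + p_{i-2}, q_i = a_i*q_{i-1} + q_{i-2} with p_{-2}=0, p_{-1}=1, q_{-2}=1, q_{-1}=0):
  i=0: a_0=14, p_0 = 14*1 + 0 = 14, q_0 = 14*0 + 1 = 1.
  i=1: a_1=1, p_1 = 1*14 + 1 = 15, q_1 = 1*1 + 0 = 1.
  i=2: a_2=3, p_2 = 3*15 + 14 = 59, q_2 = 3*1 + 1 = 4.
  i=3: a_3=3, p_3 = 3*59 + 15 = 192, q_3 = 3*4 + 1 = 13.
  i=4: a_4=1, p_4 = 1*192 + 59 = 251, q_4 = 1*13 + 4 = 17.
  i=5: a_5=28, p_5 = 28*251 + 192 = 7220, q_5 = 28*17 + 13 = 489.
  i=6: a_6=1, p_6 = 1*7220 + 251 = 7471, q_6 = 1*489 + 17 = 506.
  i=7: a_7=3, p_7 = 3*7471 + 7220 = 29633, q_7 = 3*506 + 489 = 2007.
  i=8: a_8=3, p_8 = 3*29633 + 7471 = 96370, q_8 = 3*2007 + 506 = 6527.
  i=9: a_9=1, p_9 = 1*96370 + 29633 = 126003, q_9 = 1*6527 + 2007 = 8534.
Indeed p_4^2 - 218*q_4^2 = 63001 - 63002 = -1, not +1.
Check: 126003^2 - 218*8534^2 = 15876756009 - 15876756008 = 1, so (x, y) = (126003, 8534) solves the equation, and by the theorem it is the least positive solution.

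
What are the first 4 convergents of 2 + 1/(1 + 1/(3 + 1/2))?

2/1, 3/1, 11/4, 25/9

Using the convergent recurrence p_i = a_i*p_{i-1} + p_{i-2}, q_i = a_i*q_{i-1} + q_{i-2} with p_{-2}=0, p_{-1}=1, q_{-2}=1, q_{-1}=0:
  i=0: a_0=2, p_0 = 2*1 + 0 = 2, q_0 = 2*0 + 1 = 1.
  i=1: a_1=1, p_1 = 1*2 + 1 = 3, q_1 = 1*1 + 0 = 1.
  i=2: a_2=3, p_2 = 3*3 + 2 = 11, q_2 = 3*1 + 1 = 4.
  i=3: a_3=2, p_3 = 2*11 + 3 = 25, q_3 = 2*4 + 1 = 9.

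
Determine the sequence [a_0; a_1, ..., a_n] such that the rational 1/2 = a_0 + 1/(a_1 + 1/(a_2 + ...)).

Run the Euclidean algorithm on 1 and 2; the successive quotients are the partial quotients a_0, a_1, ... (each step inverts the fractional part left over by the previous one):
  1 = 0*2 + 1, so a_0 = 0.
  2 = 2*1 + 0, so a_1 = 2.
The remainder reaches 0 after 2 divisions, so the expansion has 2 partial quotients, read off in order.

[0; 2]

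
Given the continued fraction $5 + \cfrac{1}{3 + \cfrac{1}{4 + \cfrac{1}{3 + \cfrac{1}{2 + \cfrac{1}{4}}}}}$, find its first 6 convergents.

5/1, 16/3, 69/13, 223/42, 515/97, 2283/430

Using the convergent recurrence p_i = a_i*p_{i-1} + p_{i-2}, q_i = a_i*q_{i-1} + q_{i-2} with p_{-2}=0, p_{-1}=1, q_{-2}=1, q_{-1}=0:
  i=0: a_0=5, p_0 = 5*1 + 0 = 5, q_0 = 5*0 + 1 = 1.
  i=1: a_1=3, p_1 = 3*5 + 1 = 16, q_1 = 3*1 + 0 = 3.
  i=2: a_2=4, p_2 = 4*16 + 5 = 69, q_2 = 4*3 + 1 = 13.
  i=3: a_3=3, p_3 = 3*69 + 16 = 223, q_3 = 3*13 + 3 = 42.
  i=4: a_4=2, p_4 = 2*223 + 69 = 515, q_4 = 2*42 + 13 = 97.
  i=5: a_5=4, p_5 = 4*515 + 223 = 2283, q_5 = 4*97 + 42 = 430.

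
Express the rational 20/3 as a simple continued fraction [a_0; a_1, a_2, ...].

[6; 1, 2]

Run the Euclidean algorithm on 20 and 3; the successive quotients are the partial quotients a_0, a_1, ... (each step inverts the fractional part left over by the previous one):
  20 = 6*3 + 2, so a_0 = 6.
  3 = 1*2 + 1, so a_1 = 1.
  2 = 2*1 + 0, so a_2 = 2.
The remainder reaches 0 after 3 divisions, so the expansion has 3 partial quotients, read off in order.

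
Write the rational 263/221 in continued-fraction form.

Run the Euclidean algorithm on 263 and 221; the successive quotients are the partial quotients a_0, a_1, ... (each step inverts the fractional part left over by the previous one):
  263 = 1*221 + 42, so a_0 = 1.
  221 = 5*42 + 11, so a_1 = 5.
  42 = 3*11 + 9, so a_2 = 3.
  11 = 1*9 + 2, so a_3 = 1.
  9 = 4*2 + 1, so a_4 = 4.
  2 = 2*1 + 0, so a_5 = 2.
The remainder reaches 0 after 6 divisions, so the expansion has 6 partial quotients, read off in order.

[1; 5, 3, 1, 4, 2]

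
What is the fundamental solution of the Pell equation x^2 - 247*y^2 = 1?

(x, y) = (85292, 5427)

First expand sqrt(247) as a continued fraction. With x_i = (sqrt(247) + m_i)/d_i and (m_0, d_0) = (0, 1): a_0 = floor(sqrt(247)) = 15, since 15^2 = 225 <= 247 < 256 = 16^2.
Iterate m_{i+1} = d_i*a_i - m_i, d_{i+1} = (247 - m_{i+1}^2)/d_i, a_{i+1} = floor((a_0 + m_{i+1})/d_{i+1}):
  m_1 = 1*15 - 0 = 15, d_1 = (247 - 15^2)/1 = 22/1 = 22, a_1 = floor((15 + 15)/22) = 1.
  m_2 = 22*1 - 15 = 7, d_2 = (247 - 7^2)/22 = 198/22 = 9, a_2 = floor((15 + 7)/9) = 2.
  m_3 = 9*2 - 7 = 11, d_3 = (247 - 11^2)/9 = 126/9 = 14, a_3 = floor((15 + 11)/14) = 1.
  m_4 = 14*1 - 11 = 3, d_4 = (247 - 3^2)/14 = 238/14 = 17, a_4 = floor((15 + 3)/17) = 1.
  m_5 = 17*1 - 3 = 14, d_5 = (247 - 14^2)/17 = 51/17 = 3, a_5 = floor((15 + 14)/3) = 9.
  m_6 = 3*9 - 14 = 13, d_6 = (247 - 13^2)/3 = 78/3 = 26, a_6 = floor((15 + 13)/26) = 1.
  m_7 = 26*1 - 13 = 13, d_7 = (247 - 13^2)/26 = 78/26 = 3, a_7 = floor((15 + 13)/3) = 9.
  m_8 = 3*9 - 13 = 14, d_8 = (247 - 14^2)/3 = 51/3 = 17, a_8 = floor((15 + 14)/17) = 1.
  m_9 = 17*1 - 14 = 3, d_9 = (247 - 3^2)/17 = 238/17 = 14, a_9 = floor((15 + 3)/14) = 1.
  m_10 = 14*1 - 3 = 11, d_10 = (247 - 11^2)/14 = 126/14 = 9, a_10 = floor((15 + 11)/9) = 2.
  m_11 = 9*2 - 11 = 7, d_11 = (247 - 7^2)/9 = 198/9 = 22, a_11 = floor((15 + 7)/22) = 1.
  m_12 = 22*1 - 7 = 15, d_12 = (247 - 15^2)/22 = 22/22 = 1, a_12 = floor((15 + 15)/1) = 30.
  m_13 = 1*30 - 15 = 15, d_13 = (247 - 15^2)/1 = 22/1 = 22: (m_13, d_13) = (m_1, d_1) = (15, 22), so from here the quotients repeat a_1, ..., a_12; the period length is 12.
So sqrt(247) = [15; (1, 2, 1, 1, 9, 1, 9, 1, 1, 2, 1, 30)] with period length k = 12.
k is even, so the fundamental solution of x^2 - 247y^2 = 1 is (p_{k-1}, q_{k-1}) = (p_11, q_11); compute convergents through index 11.
Convergents (p_i = a_i*p_{i-1} + p_{i-2}, q_i = a_i*q_{i-1} + q_{i-2} with p_{-2}=0, p_{-1}=1, q_{-2}=1, q_{-1}=0):
  i=0: a_0=15, p_0 = 15*1 + 0 = 15, q_0 = 15*0 + 1 = 1.
  i=1: a_1=1, p_1 = 1*15 + 1 = 16, q_1 = 1*1 + 0 = 1.
  i=2: a_2=2, p_2 = 2*16 + 15 = 47, q_2 = 2*1 + 1 = 3.
  i=3: a_3=1, p_3 = 1*47 + 16 = 63, q_3 = 1*3 + 1 = 4.
  i=4: a_4=1, p_4 = 1*63 + 47 = 110, q_4 = 1*4 + 3 = 7.
  i=5: a_5=9, p_5 = 9*110 + 63 = 1053, q_5 = 9*7 + 4 = 67.
  i=6: a_6=1, p_6 = 1*1053 + 110 = 1163, q_6 = 1*67 + 7 = 74.
  i=7: a_7=9, p_7 = 9*1163 + 1053 = 11520, q_7 = 9*74 + 67 = 733.
  i=8: a_8=1, p_8 = 1*11520 + 1163 = 12683, q_8 = 1*733 + 74 = 807.
  i=9: a_9=1, p_9 = 1*12683 + 11520 = 24203, q_9 = 1*807 + 733 = 1540.
  i=10: a_10=2, p_10 = 2*24203 + 12683 = 61089, q_10 = 2*1540 + 807 = 3887.
  i=11: a_11=1, p_11 = 1*61089 + 24203 = 85292, q_11 = 1*3887 + 1540 = 5427.
Check: 85292^2 - 247*5427^2 = 7274725264 - 7274725263 = 1, so (x, y) = (85292, 5427) solves the equation, and by the theorem it is the least positive solution.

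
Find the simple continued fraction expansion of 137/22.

Run the Euclidean algorithm on 137 and 22; the successive quotients are the partial quotients a_0, a_1, ... (each step inverts the fractional part left over by the previous one):
  137 = 6*22 + 5, so a_0 = 6.
  22 = 4*5 + 2, so a_1 = 4.
  5 = 2*2 + 1, so a_2 = 2.
  2 = 2*1 + 0, so a_3 = 2.
The remainder reaches 0 after 4 divisions, so the expansion has 4 partial quotients, read off in order.

[6; 4, 2, 2]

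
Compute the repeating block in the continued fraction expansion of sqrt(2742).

[52; (2, 1, 2, 1, 16, 1, 2, 1, 2, 104)]

Write x_i = (sqrt(2742) + m_i)/d_i with (m_0, d_0) = (0, 1). a_0 = floor(sqrt(2742)) = 52, since 52^2 = 2704 <= 2742 < 2809 = 53^2.
Iterate m_{i+1} = d_i*a_i - m_i, d_{i+1} = (2742 - m_{i+1}^2)/d_i, a_{i+1} = floor((a_0 + m_{i+1})/d_{i+1}):
  m_1 = 1*52 - 0 = 52, d_1 = (2742 - 52^2)/1 = 38/1 = 38, a_1 = floor((52 + 52)/38) = 2.
  m_2 = 38*2 - 52 = 24, d_2 = (2742 - 24^2)/38 = 2166/38 = 57, a_2 = floor((52 + 24)/57) = 1.
  m_3 = 57*1 - 24 = 33, d_3 = (2742 - 33^2)/57 = 1653/57 = 29, a_3 = floor((52 + 33)/29) = 2.
  m_4 = 29*2 - 33 = 25, d_4 = (2742 - 25^2)/29 = 2117/29 = 73, a_4 = floor((52 + 25)/73) = 1.
  m_5 = 73*1 - 25 = 48, d_5 = (2742 - 48^2)/73 = 438/73 = 6, a_5 = floor((52 + 48)/6) = 16.
  m_6 = 6*16 - 48 = 48, d_6 = (2742 - 48^2)/6 = 438/6 = 73, a_6 = floor((52 + 48)/73) = 1.
  m_7 = 73*1 - 48 = 25, d_7 = (2742 - 25^2)/73 = 2117/73 = 29, a_7 = floor((52 + 25)/29) = 2.
  m_8 = 29*2 - 25 = 33, d_8 = (2742 - 33^2)/29 = 1653/29 = 57, a_8 = floor((52 + 33)/57) = 1.
  m_9 = 57*1 - 33 = 24, d_9 = (2742 - 24^2)/57 = 2166/57 = 38, a_9 = floor((52 + 24)/38) = 2.
  m_10 = 38*2 - 24 = 52, d_10 = (2742 - 52^2)/38 = 38/38 = 1, a_10 = floor((52 + 52)/1) = 104.
  m_11 = 1*104 - 52 = 52, d_11 = (2742 - 52^2)/1 = 38/1 = 38: (m_11, d_11) = (m_1, d_1) = (52, 38), so from here the quotients repeat a_1, ..., a_10; the period length is 10.
Hence the expansion of sqrt(2742) is a_0 = 52 followed by the repeating block 2, 1, 2, 1, 16, 1, 2, 1, 2, 104 (period 10).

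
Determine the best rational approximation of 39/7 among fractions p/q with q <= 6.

28/5

Expand x = 39/7 as a continued fraction with the Euclidean algorithm:
  39 = 5*7 + 4, so a_0 = 5.
  7 = 1*4 + 3, so a_1 = 1.
  4 = 1*3 + 1, so a_2 = 1.
  3 = 3*1 + 0, so a_3 = 3.
so x = [5; 1, 1, 3].
Convergents (p_i = a_i*p_{i-1} + p_{i-2}, q_i = a_i*q_{i-1} + q_{i-2} with p_{-2}=0, p_{-1}=1, q_{-2}=1, q_{-1}=0), until the denominator exceeds 6:
  i=0: a_0=5, p_0 = 5*1 + 0 = 5, q_0 = 5*0 + 1 = 1.
  i=1: a_1=1, p_1 = 1*5 + 1 = 6, q_1 = 1*1 + 0 = 1.
  i=2: a_2=1, p_2 = 1*6 + 5 = 11, q_2 = 1*1 + 1 = 2.
  i=3: a_3=3, p_3 = 3*11 + 6 = 39, q_3 = 3*2 + 1 = 7.
q_3 = 7 > 6, so the last convergent with denominator <= 6 is p_2/q_2 = 11/2.
The closest fraction with denominator <= 6 is either p_2/q_2 or the intermediate fraction (k*p_2 + p_1)/(k*q_2 + q_1) with the largest k >= 1 whose denominator stays <= 6; these approach x as k grows, and every other convergent or intermediate fraction in range is farther away.
Largest k: floor((6 - q_1)/q_2) = floor((6 - 1)/2) = 2.
That gives (2*11 + 6)/(2*2 + 1) = 28/5.
Compare the errors: |x - 11/2| = |39*2 - 11*7|/(7*2) = 1/14, and |x - 28/5| = |39*5 - 28*7|/(7*5) = 1/35.
Cross-multiplying, 1*14 = 14 < 35 = 1*35, so 1/35 is smaller: the intermediate fraction 28/5 is closer to x than 11/2.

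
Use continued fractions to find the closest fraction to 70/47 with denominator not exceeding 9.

Expand x = 70/47 as a continued fraction with the Euclidean algorithm:
  70 = 1*47 + 23, so a_0 = 1.
  47 = 2*23 + 1, so a_1 = 2.
  23 = 23*1 + 0, so a_2 = 23.
so x = [1; 2, 23].
Convergents (p_i = a_i*p_{i-1} + p_{i-2}, q_i = a_i*q_{i-1} + q_{i-2} with p_{-2}=0, p_{-1}=1, q_{-2}=1, q_{-1}=0), until the denominator exceeds 9:
  i=0: a_0=1, p_0 = 1*1 + 0 = 1, q_0 = 1*0 + 1 = 1.
  i=1: a_1=2, p_1 = 2*1 + 1 = 3, q_1 = 2*1 + 0 = 2.
  i=2: a_2=23, p_2 = 23*3 + 1 = 70, q_2 = 23*2 + 1 = 47.
q_2 = 47 > 9, so the last convergent with denominator <= 9 is p_1/q_1 = 3/2.
The closest fraction with denominator <= 9 is either p_1/q_1 or the intermediate fraction (k*p_1 + p_0)/(k*q_1 + q_0) with the largest k >= 1 whose denominator stays <= 9; these approach x as k grows, and every other convergent or intermediate fraction in range is farther away.
Largest k: floor((9 - q_0)/q_1) = floor((9 - 1)/2) = 4.
That gives (4*3 + 1)/(4*2 + 1) = 13/9.
Compare the errors: |x - 3/2| = |70*2 - 3*47|/(47*2) = 1/94, and |x - 13/9| = |70*9 - 13*47|/(47*9) = 19/423.
Cross-multiplying, 1*423 = 423 < 1786 = 19*94, so 1/94 is smaller: the convergent 3/2 is closer to x than 13/9.

3/2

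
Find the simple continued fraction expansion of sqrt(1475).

[38; (2, 2, 6, 1, 1, 2, 1, 1, 6, 2, 2, 76)]

Write x_i = (sqrt(1475) + m_i)/d_i with (m_0, d_0) = (0, 1). a_0 = floor(sqrt(1475)) = 38, since 38^2 = 1444 <= 1475 < 1521 = 39^2.
Iterate m_{i+1} = d_i*a_i - m_i, d_{i+1} = (1475 - m_{i+1}^2)/d_i, a_{i+1} = floor((a_0 + m_{i+1})/d_{i+1}):
  m_1 = 1*38 - 0 = 38, d_1 = (1475 - 38^2)/1 = 31/1 = 31, a_1 = floor((38 + 38)/31) = 2.
  m_2 = 31*2 - 38 = 24, d_2 = (1475 - 24^2)/31 = 899/31 = 29, a_2 = floor((38 + 24)/29) = 2.
  m_3 = 29*2 - 24 = 34, d_3 = (1475 - 34^2)/29 = 319/29 = 11, a_3 = floor((38 + 34)/11) = 6.
  m_4 = 11*6 - 34 = 32, d_4 = (1475 - 32^2)/11 = 451/11 = 41, a_4 = floor((38 + 32)/41) = 1.
  m_5 = 41*1 - 32 = 9, d_5 = (1475 - 9^2)/41 = 1394/41 = 34, a_5 = floor((38 + 9)/34) = 1.
  m_6 = 34*1 - 9 = 25, d_6 = (1475 - 25^2)/34 = 850/34 = 25, a_6 = floor((38 + 25)/25) = 2.
  m_7 = 25*2 - 25 = 25, d_7 = (1475 - 25^2)/25 = 850/25 = 34, a_7 = floor((38 + 25)/34) = 1.
  m_8 = 34*1 - 25 = 9, d_8 = (1475 - 9^2)/34 = 1394/34 = 41, a_8 = floor((38 + 9)/41) = 1.
  m_9 = 41*1 - 9 = 32, d_9 = (1475 - 32^2)/41 = 451/41 = 11, a_9 = floor((38 + 32)/11) = 6.
  m_10 = 11*6 - 32 = 34, d_10 = (1475 - 34^2)/11 = 319/11 = 29, a_10 = floor((38 + 34)/29) = 2.
  m_11 = 29*2 - 34 = 24, d_11 = (1475 - 24^2)/29 = 899/29 = 31, a_11 = floor((38 + 24)/31) = 2.
  m_12 = 31*2 - 24 = 38, d_12 = (1475 - 38^2)/31 = 31/31 = 1, a_12 = floor((38 + 38)/1) = 76.
  m_13 = 1*76 - 38 = 38, d_13 = (1475 - 38^2)/1 = 31/1 = 31: (m_13, d_13) = (m_1, d_1) = (38, 31), so from here the quotients repeat a_1, ..., a_12; the period length is 12.
Hence the expansion of sqrt(1475) is a_0 = 38 followed by the repeating block 2, 2, 6, 1, 1, 2, 1, 1, 6, 2, 2, 76 (period 12).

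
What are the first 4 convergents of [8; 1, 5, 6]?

8/1, 9/1, 53/6, 327/37

Using the convergent recurrence p_i = a_i*p_{i-1} + p_{i-2}, q_i = a_i*q_{i-1} + q_{i-2} with p_{-2}=0, p_{-1}=1, q_{-2}=1, q_{-1}=0:
  i=0: a_0=8, p_0 = 8*1 + 0 = 8, q_0 = 8*0 + 1 = 1.
  i=1: a_1=1, p_1 = 1*8 + 1 = 9, q_1 = 1*1 + 0 = 1.
  i=2: a_2=5, p_2 = 5*9 + 8 = 53, q_2 = 5*1 + 1 = 6.
  i=3: a_3=6, p_3 = 6*53 + 9 = 327, q_3 = 6*6 + 1 = 37.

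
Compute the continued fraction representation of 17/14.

[1; 4, 1, 2]

Run the Euclidean algorithm on 17 and 14; the successive quotients are the partial quotients a_0, a_1, ... (each step inverts the fractional part left over by the previous one):
  17 = 1*14 + 3, so a_0 = 1.
  14 = 4*3 + 2, so a_1 = 4.
  3 = 1*2 + 1, so a_2 = 1.
  2 = 2*1 + 0, so a_3 = 2.
The remainder reaches 0 after 4 divisions, so the expansion has 4 partial quotients, read off in order.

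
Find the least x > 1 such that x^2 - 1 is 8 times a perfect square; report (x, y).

First expand sqrt(8) as a continued fraction. With x_i = (sqrt(8) + m_i)/d_i and (m_0, d_0) = (0, 1): a_0 = floor(sqrt(8)) = 2, since 2^2 = 4 <= 8 < 9 = 3^2.
Iterate m_{i+1} = d_i*a_i - m_i, d_{i+1} = (8 - m_{i+1}^2)/d_i, a_{i+1} = floor((a_0 + m_{i+1})/d_{i+1}):
  m_1 = 1*2 - 0 = 2, d_1 = (8 - 2^2)/1 = 4/1 = 4, a_1 = floor((2 + 2)/4) = 1.
  m_2 = 4*1 - 2 = 2, d_2 = (8 - 2^2)/4 = 4/4 = 1, a_2 = floor((2 + 2)/1) = 4.
  m_3 = 1*4 - 2 = 2, d_3 = (8 - 2^2)/1 = 4/1 = 4: (m_3, d_3) = (m_1, d_1) = (2, 4), so from here the quotients repeat a_1, a_2; the period length is 2.
So sqrt(8) = [2; (1, 4)] with period length k = 2.
k is even, so the fundamental solution of x^2 - 8y^2 = 1 is (p_{k-1}, q_{k-1}) = (p_1, q_1); compute convergents through index 1.
Convergents (p_i = a_i*p_{i-1} + p_{i-2}, q_i = a_i*q_{i-1} + q_{i-2} with p_{-2}=0, p_{-1}=1, q_{-2}=1, q_{-1}=0):
  i=0: a_0=2, p_0 = 2*1 + 0 = 2, q_0 = 2*0 + 1 = 1.
  i=1: a_1=1, p_1 = 1*2 + 1 = 3, q_1 = 1*1 + 0 = 1.
Check: 3^2 - 8*1^2 = 9 - 8 = 1, so (x, y) = (3, 1) solves the equation, and by the theorem it is the least positive solution.

(x, y) = (3, 1)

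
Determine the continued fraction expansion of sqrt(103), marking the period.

[10; (6, 1, 2, 1, 1, 9, 1, 1, 2, 1, 6, 20)]

Write x_i = (sqrt(103) + m_i)/d_i with (m_0, d_0) = (0, 1). a_0 = floor(sqrt(103)) = 10, since 10^2 = 100 <= 103 < 121 = 11^2.
Iterate m_{i+1} = d_i*a_i - m_i, d_{i+1} = (103 - m_{i+1}^2)/d_i, a_{i+1} = floor((a_0 + m_{i+1})/d_{i+1}):
  m_1 = 1*10 - 0 = 10, d_1 = (103 - 10^2)/1 = 3/1 = 3, a_1 = floor((10 + 10)/3) = 6.
  m_2 = 3*6 - 10 = 8, d_2 = (103 - 8^2)/3 = 39/3 = 13, a_2 = floor((10 + 8)/13) = 1.
  m_3 = 13*1 - 8 = 5, d_3 = (103 - 5^2)/13 = 78/13 = 6, a_3 = floor((10 + 5)/6) = 2.
  m_4 = 6*2 - 5 = 7, d_4 = (103 - 7^2)/6 = 54/6 = 9, a_4 = floor((10 + 7)/9) = 1.
  m_5 = 9*1 - 7 = 2, d_5 = (103 - 2^2)/9 = 99/9 = 11, a_5 = floor((10 + 2)/11) = 1.
  m_6 = 11*1 - 2 = 9, d_6 = (103 - 9^2)/11 = 22/11 = 2, a_6 = floor((10 + 9)/2) = 9.
  m_7 = 2*9 - 9 = 9, d_7 = (103 - 9^2)/2 = 22/2 = 11, a_7 = floor((10 + 9)/11) = 1.
  m_8 = 11*1 - 9 = 2, d_8 = (103 - 2^2)/11 = 99/11 = 9, a_8 = floor((10 + 2)/9) = 1.
  m_9 = 9*1 - 2 = 7, d_9 = (103 - 7^2)/9 = 54/9 = 6, a_9 = floor((10 + 7)/6) = 2.
  m_10 = 6*2 - 7 = 5, d_10 = (103 - 5^2)/6 = 78/6 = 13, a_10 = floor((10 + 5)/13) = 1.
  m_11 = 13*1 - 5 = 8, d_11 = (103 - 8^2)/13 = 39/13 = 3, a_11 = floor((10 + 8)/3) = 6.
  m_12 = 3*6 - 8 = 10, d_12 = (103 - 10^2)/3 = 3/3 = 1, a_12 = floor((10 + 10)/1) = 20.
  m_13 = 1*20 - 10 = 10, d_13 = (103 - 10^2)/1 = 3/1 = 3: (m_13, d_13) = (m_1, d_1) = (10, 3), so from here the quotients repeat a_1, ..., a_12; the period length is 12.
Hence the expansion of sqrt(103) is a_0 = 10 followed by the repeating block 6, 1, 2, 1, 1, 9, 1, 1, 2, 1, 6, 20 (period 12).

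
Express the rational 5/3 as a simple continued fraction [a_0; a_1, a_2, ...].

[1; 1, 2]

Run the Euclidean algorithm on 5 and 3; the successive quotients are the partial quotients a_0, a_1, ... (each step inverts the fractional part left over by the previous one):
  5 = 1*3 + 2, so a_0 = 1.
  3 = 1*2 + 1, so a_1 = 1.
  2 = 2*1 + 0, so a_2 = 2.
The remainder reaches 0 after 3 divisions, so the expansion has 3 partial quotients, read off in order.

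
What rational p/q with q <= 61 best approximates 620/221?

101/36

Expand x = 620/221 as a continued fraction with the Euclidean algorithm:
  620 = 2*221 + 178, so a_0 = 2.
  221 = 1*178 + 43, so a_1 = 1.
  178 = 4*43 + 6, so a_2 = 4.
  43 = 7*6 + 1, so a_3 = 7.
  6 = 6*1 + 0, so a_4 = 6.
so x = [2; 1, 4, 7, 6].
Convergents (p_i = a_i*p_{i-1} + p_{i-2}, q_i = a_i*q_{i-1} + q_{i-2} with p_{-2}=0, p_{-1}=1, q_{-2}=1, q_{-1}=0), until the denominator exceeds 61:
  i=0: a_0=2, p_0 = 2*1 + 0 = 2, q_0 = 2*0 + 1 = 1.
  i=1: a_1=1, p_1 = 1*2 + 1 = 3, q_1 = 1*1 + 0 = 1.
  i=2: a_2=4, p_2 = 4*3 + 2 = 14, q_2 = 4*1 + 1 = 5.
  i=3: a_3=7, p_3 = 7*14 + 3 = 101, q_3 = 7*5 + 1 = 36.
  i=4: a_4=6, p_4 = 6*101 + 14 = 620, q_4 = 6*36 + 5 = 221.
q_4 = 221 > 61, so the last convergent with denominator <= 61 is p_3/q_3 = 101/36.
The closest fraction with denominator <= 61 is either p_3/q_3 or the intermediate fraction (k*p_3 + p_2)/(k*q_3 + q_2) with the largest k >= 1 whose denominator stays <= 61; these approach x as k grows, and every other convergent or intermediate fraction in range is farther away.
Largest k: floor((61 - q_2)/q_3) = floor((61 - 5)/36) = 1.
That gives (1*101 + 14)/(1*36 + 5) = 115/41.
Compare the errors: |x - 101/36| = |620*36 - 101*221|/(221*36) = 1/7956, and |x - 115/41| = |620*41 - 115*221|/(221*41) = 5/9061.
Cross-multiplying, 1*9061 = 9061 < 39780 = 5*7956, so 1/7956 is smaller: the convergent 101/36 is closer to x than 115/41.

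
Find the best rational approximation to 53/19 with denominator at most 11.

14/5

Expand x = 53/19 as a continued fraction with the Euclidean algorithm:
  53 = 2*19 + 15, so a_0 = 2.
  19 = 1*15 + 4, so a_1 = 1.
  15 = 3*4 + 3, so a_2 = 3.
  4 = 1*3 + 1, so a_3 = 1.
  3 = 3*1 + 0, so a_4 = 3.
so x = [2; 1, 3, 1, 3].
Convergents (p_i = a_i*p_{i-1} + p_{i-2}, q_i = a_i*q_{i-1} + q_{i-2} with p_{-2}=0, p_{-1}=1, q_{-2}=1, q_{-1}=0), until the denominator exceeds 11:
  i=0: a_0=2, p_0 = 2*1 + 0 = 2, q_0 = 2*0 + 1 = 1.
  i=1: a_1=1, p_1 = 1*2 + 1 = 3, q_1 = 1*1 + 0 = 1.
  i=2: a_2=3, p_2 = 3*3 + 2 = 11, q_2 = 3*1 + 1 = 4.
  i=3: a_3=1, p_3 = 1*11 + 3 = 14, q_3 = 1*4 + 1 = 5.
  i=4: a_4=3, p_4 = 3*14 + 11 = 53, q_4 = 3*5 + 4 = 19.
q_4 = 19 > 11, so the last convergent with denominator <= 11 is p_3/q_3 = 14/5.
The closest fraction with denominator <= 11 is either p_3/q_3 or the intermediate fraction (k*p_3 + p_2)/(k*q_3 + q_2) with the largest k >= 1 whose denominator stays <= 11; these approach x as k grows, and every other convergent or intermediate fraction in range is farther away.
Largest k: floor((11 - q_2)/q_3) = floor((11 - 4)/5) = 1.
That gives (1*14 + 11)/(1*5 + 4) = 25/9.
Compare the errors: |x - 14/5| = |53*5 - 14*19|/(19*5) = 1/95, and |x - 25/9| = |53*9 - 25*19|/(19*9) = 2/171.
Cross-multiplying, 1*171 = 171 < 190 = 2*95, so 1/95 is smaller: the convergent 14/5 is closer to x than 25/9.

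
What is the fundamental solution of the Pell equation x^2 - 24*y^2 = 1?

First expand sqrt(24) as a continued fraction. With x_i = (sqrt(24) + m_i)/d_i and (m_0, d_0) = (0, 1): a_0 = floor(sqrt(24)) = 4, since 4^2 = 16 <= 24 < 25 = 5^2.
Iterate m_{i+1} = d_i*a_i - m_i, d_{i+1} = (24 - m_{i+1}^2)/d_i, a_{i+1} = floor((a_0 + m_{i+1})/d_{i+1}):
  m_1 = 1*4 - 0 = 4, d_1 = (24 - 4^2)/1 = 8/1 = 8, a_1 = floor((4 + 4)/8) = 1.
  m_2 = 8*1 - 4 = 4, d_2 = (24 - 4^2)/8 = 8/8 = 1, a_2 = floor((4 + 4)/1) = 8.
  m_3 = 1*8 - 4 = 4, d_3 = (24 - 4^2)/1 = 8/1 = 8: (m_3, d_3) = (m_1, d_1) = (4, 8), so from here the quotients repeat a_1, a_2; the period length is 2.
So sqrt(24) = [4; (1, 8)] with period length k = 2.
k is even, so the fundamental solution of x^2 - 24y^2 = 1 is (p_{k-1}, q_{k-1}) = (p_1, q_1); compute convergents through index 1.
Convergents (p_i = a_i*p_{i-1} + p_{i-2}, q_i = a_i*q_{i-1} + q_{i-2} with p_{-2}=0, p_{-1}=1, q_{-2}=1, q_{-1}=0):
  i=0: a_0=4, p_0 = 4*1 + 0 = 4, q_0 = 4*0 + 1 = 1.
  i=1: a_1=1, p_1 = 1*4 + 1 = 5, q_1 = 1*1 + 0 = 1.
Check: 5^2 - 24*1^2 = 25 - 24 = 1, so (x, y) = (5, 1) solves the equation, and by the theorem it is the least positive solution.

(x, y) = (5, 1)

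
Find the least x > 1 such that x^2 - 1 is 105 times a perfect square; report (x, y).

(x, y) = (41, 4)

First expand sqrt(105) as a continued fraction. With x_i = (sqrt(105) + m_i)/d_i and (m_0, d_0) = (0, 1): a_0 = floor(sqrt(105)) = 10, since 10^2 = 100 <= 105 < 121 = 11^2.
Iterate m_{i+1} = d_i*a_i - m_i, d_{i+1} = (105 - m_{i+1}^2)/d_i, a_{i+1} = floor((a_0 + m_{i+1})/d_{i+1}):
  m_1 = 1*10 - 0 = 10, d_1 = (105 - 10^2)/1 = 5/1 = 5, a_1 = floor((10 + 10)/5) = 4.
  m_2 = 5*4 - 10 = 10, d_2 = (105 - 10^2)/5 = 5/5 = 1, a_2 = floor((10 + 10)/1) = 20.
  m_3 = 1*20 - 10 = 10, d_3 = (105 - 10^2)/1 = 5/1 = 5: (m_3, d_3) = (m_1, d_1) = (10, 5), so from here the quotients repeat a_1, a_2; the period length is 2.
So sqrt(105) = [10; (4, 20)] with period length k = 2.
k is even, so the fundamental solution of x^2 - 105y^2 = 1 is (p_{k-1}, q_{k-1}) = (p_1, q_1); compute convergents through index 1.
Convergents (p_i = a_i*p_{i-1} + p_{i-2}, q_i = a_i*q_{i-1} + q_{i-2} with p_{-2}=0, p_{-1}=1, q_{-2}=1, q_{-1}=0):
  i=0: a_0=10, p_0 = 10*1 + 0 = 10, q_0 = 10*0 + 1 = 1.
  i=1: a_1=4, p_1 = 4*10 + 1 = 41, q_1 = 4*1 + 0 = 4.
Check: 41^2 - 105*4^2 = 1681 - 1680 = 1, so (x, y) = (41, 4) solves the equation, and by the theorem it is the least positive solution.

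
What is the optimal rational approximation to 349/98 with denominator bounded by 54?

Expand x = 349/98 as a continued fraction with the Euclidean algorithm:
  349 = 3*98 + 55, so a_0 = 3.
  98 = 1*55 + 43, so a_1 = 1.
  55 = 1*43 + 12, so a_2 = 1.
  43 = 3*12 + 7, so a_3 = 3.
  12 = 1*7 + 5, so a_4 = 1.
  7 = 1*5 + 2, so a_5 = 1.
  5 = 2*2 + 1, so a_6 = 2.
  2 = 2*1 + 0, so a_7 = 2.
so x = [3; 1, 1, 3, 1, 1, 2, 2].
Convergents (p_i = a_i*p_{i-1} + p_{i-2}, q_i = a_i*q_{i-1} + q_{i-2} with p_{-2}=0, p_{-1}=1, q_{-2}=1, q_{-1}=0), until the denominator exceeds 54:
  i=0: a_0=3, p_0 = 3*1 + 0 = 3, q_0 = 3*0 + 1 = 1.
  i=1: a_1=1, p_1 = 1*3 + 1 = 4, q_1 = 1*1 + 0 = 1.
  i=2: a_2=1, p_2 = 1*4 + 3 = 7, q_2 = 1*1 + 1 = 2.
  i=3: a_3=3, p_3 = 3*7 + 4 = 25, q_3 = 3*2 + 1 = 7.
  i=4: a_4=1, p_4 = 1*25 + 7 = 32, q_4 = 1*7 + 2 = 9.
  i=5: a_5=1, p_5 = 1*32 + 25 = 57, q_5 = 1*9 + 7 = 16.
  i=6: a_6=2, p_6 = 2*57 + 32 = 146, q_6 = 2*16 + 9 = 41.
  i=7: a_7=2, p_7 = 2*146 + 57 = 349, q_7 = 2*41 + 16 = 98.
q_7 = 98 > 54, so the last convergent with denominator <= 54 is p_6/q_6 = 146/41.
The closest fraction with denominator <= 54 is either p_6/q_6 or the intermediate fraction (k*p_6 + p_5)/(k*q_6 + q_5) with the largest k >= 1 whose denominator stays <= 54; these approach x as k grows, and every other convergent or intermediate fraction in range is farther away.
Largest k: floor((54 - q_5)/q_6) = floor((54 - 16)/41) = 0.
Since k = 0, no intermediate fraction beyond p_6/q_6 has denominator <= 54, so the convergent 146/41 is the closest (its error is |349*41 - 146*98|/(98*41) = 1/4018).

146/41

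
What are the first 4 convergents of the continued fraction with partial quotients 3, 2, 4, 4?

Using the convergent recurrence p_i = a_i*p_{i-1} + p_{i-2}, q_i = a_i*q_{i-1} + q_{i-2} with p_{-2}=0, p_{-1}=1, q_{-2}=1, q_{-1}=0:
  i=0: a_0=3, p_0 = 3*1 + 0 = 3, q_0 = 3*0 + 1 = 1.
  i=1: a_1=2, p_1 = 2*3 + 1 = 7, q_1 = 2*1 + 0 = 2.
  i=2: a_2=4, p_2 = 4*7 + 3 = 31, q_2 = 4*2 + 1 = 9.
  i=3: a_3=4, p_3 = 4*31 + 7 = 131, q_3 = 4*9 + 2 = 38.

3/1, 7/2, 31/9, 131/38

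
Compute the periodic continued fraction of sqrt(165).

Write x_i = (sqrt(165) + m_i)/d_i with (m_0, d_0) = (0, 1). a_0 = floor(sqrt(165)) = 12, since 12^2 = 144 <= 165 < 169 = 13^2.
Iterate m_{i+1} = d_i*a_i - m_i, d_{i+1} = (165 - m_{i+1}^2)/d_i, a_{i+1} = floor((a_0 + m_{i+1})/d_{i+1}):
  m_1 = 1*12 - 0 = 12, d_1 = (165 - 12^2)/1 = 21/1 = 21, a_1 = floor((12 + 12)/21) = 1.
  m_2 = 21*1 - 12 = 9, d_2 = (165 - 9^2)/21 = 84/21 = 4, a_2 = floor((12 + 9)/4) = 5.
  m_3 = 4*5 - 9 = 11, d_3 = (165 - 11^2)/4 = 44/4 = 11, a_3 = floor((12 + 11)/11) = 2.
  m_4 = 11*2 - 11 = 11, d_4 = (165 - 11^2)/11 = 44/11 = 4, a_4 = floor((12 + 11)/4) = 5.
  m_5 = 4*5 - 11 = 9, d_5 = (165 - 9^2)/4 = 84/4 = 21, a_5 = floor((12 + 9)/21) = 1.
  m_6 = 21*1 - 9 = 12, d_6 = (165 - 12^2)/21 = 21/21 = 1, a_6 = floor((12 + 12)/1) = 24.
  m_7 = 1*24 - 12 = 12, d_7 = (165 - 12^2)/1 = 21/1 = 21: (m_7, d_7) = (m_1, d_1) = (12, 21), so from here the quotients repeat a_1, ..., a_6; the period length is 6.
Hence the expansion of sqrt(165) is a_0 = 12 followed by the repeating block 1, 5, 2, 5, 1, 24 (period 6).

[12; (1, 5, 2, 5, 1, 24)]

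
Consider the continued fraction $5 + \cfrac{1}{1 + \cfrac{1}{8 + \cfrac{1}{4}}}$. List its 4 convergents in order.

Using the convergent recurrence p_i = a_i*p_{i-1} + p_{i-2}, q_i = a_i*q_{i-1} + q_{i-2} with p_{-2}=0, p_{-1}=1, q_{-2}=1, q_{-1}=0:
  i=0: a_0=5, p_0 = 5*1 + 0 = 5, q_0 = 5*0 + 1 = 1.
  i=1: a_1=1, p_1 = 1*5 + 1 = 6, q_1 = 1*1 + 0 = 1.
  i=2: a_2=8, p_2 = 8*6 + 5 = 53, q_2 = 8*1 + 1 = 9.
  i=3: a_3=4, p_3 = 4*53 + 6 = 218, q_3 = 4*9 + 1 = 37.

5/1, 6/1, 53/9, 218/37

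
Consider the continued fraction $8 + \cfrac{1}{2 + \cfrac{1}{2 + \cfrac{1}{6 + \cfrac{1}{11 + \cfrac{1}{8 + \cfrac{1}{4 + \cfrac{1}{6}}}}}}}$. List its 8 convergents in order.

Using the convergent recurrence p_i = a_i*p_{i-1} + p_{i-2}, q_i = a_i*q_{i-1} + q_{i-2} with p_{-2}=0, p_{-1}=1, q_{-2}=1, q_{-1}=0:
  i=0: a_0=8, p_0 = 8*1 + 0 = 8, q_0 = 8*0 + 1 = 1.
  i=1: a_1=2, p_1 = 2*8 + 1 = 17, q_1 = 2*1 + 0 = 2.
  i=2: a_2=2, p_2 = 2*17 + 8 = 42, q_2 = 2*2 + 1 = 5.
  i=3: a_3=6, p_3 = 6*42 + 17 = 269, q_3 = 6*5 + 2 = 32.
  i=4: a_4=11, p_4 = 11*269 + 42 = 3001, q_4 = 11*32 + 5 = 357.
  i=5: a_5=8, p_5 = 8*3001 + 269 = 24277, q_5 = 8*357 + 32 = 2888.
  i=6: a_6=4, p_6 = 4*24277 + 3001 = 100109, q_6 = 4*2888 + 357 = 11909.
  i=7: a_7=6, p_7 = 6*100109 + 24277 = 624931, q_7 = 6*11909 + 2888 = 74342.

8/1, 17/2, 42/5, 269/32, 3001/357, 24277/2888, 100109/11909, 624931/74342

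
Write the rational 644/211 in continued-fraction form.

[3; 19, 5, 2]

Run the Euclidean algorithm on 644 and 211; the successive quotients are the partial quotients a_0, a_1, ... (each step inverts the fractional part left over by the previous one):
  644 = 3*211 + 11, so a_0 = 3.
  211 = 19*11 + 2, so a_1 = 19.
  11 = 5*2 + 1, so a_2 = 5.
  2 = 2*1 + 0, so a_3 = 2.
The remainder reaches 0 after 4 divisions, so the expansion has 4 partial quotients, read off in order.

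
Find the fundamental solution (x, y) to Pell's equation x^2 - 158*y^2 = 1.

(x, y) = (7743, 616)

First expand sqrt(158) as a continued fraction. With x_i = (sqrt(158) + m_i)/d_i and (m_0, d_0) = (0, 1): a_0 = floor(sqrt(158)) = 12, since 12^2 = 144 <= 158 < 169 = 13^2.
Iterate m_{i+1} = d_i*a_i - m_i, d_{i+1} = (158 - m_{i+1}^2)/d_i, a_{i+1} = floor((a_0 + m_{i+1})/d_{i+1}):
  m_1 = 1*12 - 0 = 12, d_1 = (158 - 12^2)/1 = 14/1 = 14, a_1 = floor((12 + 12)/14) = 1.
  m_2 = 14*1 - 12 = 2, d_2 = (158 - 2^2)/14 = 154/14 = 11, a_2 = floor((12 + 2)/11) = 1.
  m_3 = 11*1 - 2 = 9, d_3 = (158 - 9^2)/11 = 77/11 = 7, a_3 = floor((12 + 9)/7) = 3.
  m_4 = 7*3 - 9 = 12, d_4 = (158 - 12^2)/7 = 14/7 = 2, a_4 = floor((12 + 12)/2) = 12.
  m_5 = 2*12 - 12 = 12, d_5 = (158 - 12^2)/2 = 14/2 = 7, a_5 = floor((12 + 12)/7) = 3.
  m_6 = 7*3 - 12 = 9, d_6 = (158 - 9^2)/7 = 77/7 = 11, a_6 = floor((12 + 9)/11) = 1.
  m_7 = 11*1 - 9 = 2, d_7 = (158 - 2^2)/11 = 154/11 = 14, a_7 = floor((12 + 2)/14) = 1.
  m_8 = 14*1 - 2 = 12, d_8 = (158 - 12^2)/14 = 14/14 = 1, a_8 = floor((12 + 12)/1) = 24.
  m_9 = 1*24 - 12 = 12, d_9 = (158 - 12^2)/1 = 14/1 = 14: (m_9, d_9) = (m_1, d_1) = (12, 14), so from here the quotients repeat a_1, ..., a_8; the period length is 8.
So sqrt(158) = [12; (1, 1, 3, 12, 3, 1, 1, 24)] with period length k = 8.
k is even, so the fundamental solution of x^2 - 158y^2 = 1 is (p_{k-1}, q_{k-1}) = (p_7, q_7); compute convergents through index 7.
Convergents (p_i = a_i*p_{i-1} + p_{i-2}, q_i = a_i*q_{i-1} + q_{i-2} with p_{-2}=0, p_{-1}=1, q_{-2}=1, q_{-1}=0):
  i=0: a_0=12, p_0 = 12*1 + 0 = 12, q_0 = 12*0 + 1 = 1.
  i=1: a_1=1, p_1 = 1*12 + 1 = 13, q_1 = 1*1 + 0 = 1.
  i=2: a_2=1, p_2 = 1*13 + 12 = 25, q_2 = 1*1 + 1 = 2.
  i=3: a_3=3, p_3 = 3*25 + 13 = 88, q_3 = 3*2 + 1 = 7.
  i=4: a_4=12, p_4 = 12*88 + 25 = 1081, q_4 = 12*7 + 2 = 86.
  i=5: a_5=3, p_5 = 3*1081 + 88 = 3331, q_5 = 3*86 + 7 = 265.
  i=6: a_6=1, p_6 = 1*3331 + 1081 = 4412, q_6 = 1*265 + 86 = 351.
  i=7: a_7=1, p_7 = 1*4412 + 3331 = 7743, q_7 = 1*351 + 265 = 616.
Check: 7743^2 - 158*616^2 = 59954049 - 59954048 = 1, so (x, y) = (7743, 616) solves the equation, and by the theorem it is the least positive solution.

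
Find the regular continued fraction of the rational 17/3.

Run the Euclidean algorithm on 17 and 3; the successive quotients are the partial quotients a_0, a_1, ... (each step inverts the fractional part left over by the previous one):
  17 = 5*3 + 2, so a_0 = 5.
  3 = 1*2 + 1, so a_1 = 1.
  2 = 2*1 + 0, so a_2 = 2.
The remainder reaches 0 after 3 divisions, so the expansion has 3 partial quotients, read off in order.

[5; 1, 2]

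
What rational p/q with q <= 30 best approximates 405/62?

Expand x = 405/62 as a continued fraction with the Euclidean algorithm:
  405 = 6*62 + 33, so a_0 = 6.
  62 = 1*33 + 29, so a_1 = 1.
  33 = 1*29 + 4, so a_2 = 1.
  29 = 7*4 + 1, so a_3 = 7.
  4 = 4*1 + 0, so a_4 = 4.
so x = [6; 1, 1, 7, 4].
Convergents (p_i = a_i*p_{i-1} + p_{i-2}, q_i = a_i*q_{i-1} + q_{i-2} with p_{-2}=0, p_{-1}=1, q_{-2}=1, q_{-1}=0), until the denominator exceeds 30:
  i=0: a_0=6, p_0 = 6*1 + 0 = 6, q_0 = 6*0 + 1 = 1.
  i=1: a_1=1, p_1 = 1*6 + 1 = 7, q_1 = 1*1 + 0 = 1.
  i=2: a_2=1, p_2 = 1*7 + 6 = 13, q_2 = 1*1 + 1 = 2.
  i=3: a_3=7, p_3 = 7*13 + 7 = 98, q_3 = 7*2 + 1 = 15.
  i=4: a_4=4, p_4 = 4*98 + 13 = 405, q_4 = 4*15 + 2 = 62.
q_4 = 62 > 30, so the last convergent with denominator <= 30 is p_3/q_3 = 98/15.
The closest fraction with denominator <= 30 is either p_3/q_3 or the intermediate fraction (k*p_3 + p_2)/(k*q_3 + q_2) with the largest k >= 1 whose denominator stays <= 30; these approach x as k grows, and every other convergent or intermediate fraction in range is farther away.
Largest k: floor((30 - q_2)/q_3) = floor((30 - 2)/15) = 1.
That gives (1*98 + 13)/(1*15 + 2) = 111/17.
Compare the errors: |x - 98/15| = |405*15 - 98*62|/(62*15) = 1/930, and |x - 111/17| = |405*17 - 111*62|/(62*17) = 3/1054.
Cross-multiplying, 1*1054 = 1054 < 2790 = 3*930, so 1/930 is smaller: the convergent 98/15 is closer to x than 111/17.

98/15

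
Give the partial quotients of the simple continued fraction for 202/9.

Run the Euclidean algorithm on 202 and 9; the successive quotients are the partial quotients a_0, a_1, ... (each step inverts the fractional part left over by the previous one):
  202 = 22*9 + 4, so a_0 = 22.
  9 = 2*4 + 1, so a_1 = 2.
  4 = 4*1 + 0, so a_2 = 4.
The remainder reaches 0 after 3 divisions, so the expansion has 3 partial quotients, read off in order.

[22; 2, 4]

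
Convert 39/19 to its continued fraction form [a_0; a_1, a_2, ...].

[2; 19]

Run the Euclidean algorithm on 39 and 19; the successive quotients are the partial quotients a_0, a_1, ... (each step inverts the fractional part left over by the previous one):
  39 = 2*19 + 1, so a_0 = 2.
  19 = 19*1 + 0, so a_1 = 19.
The remainder reaches 0 after 2 divisions, so the expansion has 2 partial quotients, read off in order.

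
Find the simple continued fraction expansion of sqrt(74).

Write x_i = (sqrt(74) + m_i)/d_i with (m_0, d_0) = (0, 1). a_0 = floor(sqrt(74)) = 8, since 8^2 = 64 <= 74 < 81 = 9^2.
Iterate m_{i+1} = d_i*a_i - m_i, d_{i+1} = (74 - m_{i+1}^2)/d_i, a_{i+1} = floor((a_0 + m_{i+1})/d_{i+1}):
  m_1 = 1*8 - 0 = 8, d_1 = (74 - 8^2)/1 = 10/1 = 10, a_1 = floor((8 + 8)/10) = 1.
  m_2 = 10*1 - 8 = 2, d_2 = (74 - 2^2)/10 = 70/10 = 7, a_2 = floor((8 + 2)/7) = 1.
  m_3 = 7*1 - 2 = 5, d_3 = (74 - 5^2)/7 = 49/7 = 7, a_3 = floor((8 + 5)/7) = 1.
  m_4 = 7*1 - 5 = 2, d_4 = (74 - 2^2)/7 = 70/7 = 10, a_4 = floor((8 + 2)/10) = 1.
  m_5 = 10*1 - 2 = 8, d_5 = (74 - 8^2)/10 = 10/10 = 1, a_5 = floor((8 + 8)/1) = 16.
  m_6 = 1*16 - 8 = 8, d_6 = (74 - 8^2)/1 = 10/1 = 10: (m_6, d_6) = (m_1, d_1) = (8, 10), so from here the quotients repeat a_1, ..., a_5; the period length is 5.
Hence the expansion of sqrt(74) is a_0 = 8 followed by the repeating block 1, 1, 1, 1, 16 (period 5).

[8; (1, 1, 1, 1, 16)]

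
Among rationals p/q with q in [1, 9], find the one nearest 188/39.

Expand x = 188/39 as a continued fraction with the Euclidean algorithm:
  188 = 4*39 + 32, so a_0 = 4.
  39 = 1*32 + 7, so a_1 = 1.
  32 = 4*7 + 4, so a_2 = 4.
  7 = 1*4 + 3, so a_3 = 1.
  4 = 1*3 + 1, so a_4 = 1.
  3 = 3*1 + 0, so a_5 = 3.
so x = [4; 1, 4, 1, 1, 3].
Convergents (p_i = a_i*p_{i-1} + p_{i-2}, q_i = a_i*q_{i-1} + q_{i-2} with p_{-2}=0, p_{-1}=1, q_{-2}=1, q_{-1}=0), until the denominator exceeds 9:
  i=0: a_0=4, p_0 = 4*1 + 0 = 4, q_0 = 4*0 + 1 = 1.
  i=1: a_1=1, p_1 = 1*4 + 1 = 5, q_1 = 1*1 + 0 = 1.
  i=2: a_2=4, p_2 = 4*5 + 4 = 24, q_2 = 4*1 + 1 = 5.
  i=3: a_3=1, p_3 = 1*24 + 5 = 29, q_3 = 1*5 + 1 = 6.
  i=4: a_4=1, p_4 = 1*29 + 24 = 53, q_4 = 1*6 + 5 = 11.
q_4 = 11 > 9, so the last convergent with denominator <= 9 is p_3/q_3 = 29/6.
The closest fraction with denominator <= 9 is either p_3/q_3 or the intermediate fraction (k*p_3 + p_2)/(k*q_3 + q_2) with the largest k >= 1 whose denominator stays <= 9; these approach x as k grows, and every other convergent or intermediate fraction in range is farther away.
Largest k: floor((9 - q_2)/q_3) = floor((9 - 5)/6) = 0.
Since k = 0, no intermediate fraction beyond p_3/q_3 has denominator <= 9, so the convergent 29/6 is the closest (its error is |188*6 - 29*39|/(39*6) = 3/234).

29/6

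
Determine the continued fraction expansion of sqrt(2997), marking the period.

[54; (1, 2, 1, 11, 2, 2, 2, 11, 1, 2, 1, 108)]

Write x_i = (sqrt(2997) + m_i)/d_i with (m_0, d_0) = (0, 1). a_0 = floor(sqrt(2997)) = 54, since 54^2 = 2916 <= 2997 < 3025 = 55^2.
Iterate m_{i+1} = d_i*a_i - m_i, d_{i+1} = (2997 - m_{i+1}^2)/d_i, a_{i+1} = floor((a_0 + m_{i+1})/d_{i+1}):
  m_1 = 1*54 - 0 = 54, d_1 = (2997 - 54^2)/1 = 81/1 = 81, a_1 = floor((54 + 54)/81) = 1.
  m_2 = 81*1 - 54 = 27, d_2 = (2997 - 27^2)/81 = 2268/81 = 28, a_2 = floor((54 + 27)/28) = 2.
  m_3 = 28*2 - 27 = 29, d_3 = (2997 - 29^2)/28 = 2156/28 = 77, a_3 = floor((54 + 29)/77) = 1.
  m_4 = 77*1 - 29 = 48, d_4 = (2997 - 48^2)/77 = 693/77 = 9, a_4 = floor((54 + 48)/9) = 11.
  m_5 = 9*11 - 48 = 51, d_5 = (2997 - 51^2)/9 = 396/9 = 44, a_5 = floor((54 + 51)/44) = 2.
  m_6 = 44*2 - 51 = 37, d_6 = (2997 - 37^2)/44 = 1628/44 = 37, a_6 = floor((54 + 37)/37) = 2.
  m_7 = 37*2 - 37 = 37, d_7 = (2997 - 37^2)/37 = 1628/37 = 44, a_7 = floor((54 + 37)/44) = 2.
  m_8 = 44*2 - 37 = 51, d_8 = (2997 - 51^2)/44 = 396/44 = 9, a_8 = floor((54 + 51)/9) = 11.
  m_9 = 9*11 - 51 = 48, d_9 = (2997 - 48^2)/9 = 693/9 = 77, a_9 = floor((54 + 48)/77) = 1.
  m_10 = 77*1 - 48 = 29, d_10 = (2997 - 29^2)/77 = 2156/77 = 28, a_10 = floor((54 + 29)/28) = 2.
  m_11 = 28*2 - 29 = 27, d_11 = (2997 - 27^2)/28 = 2268/28 = 81, a_11 = floor((54 + 27)/81) = 1.
  m_12 = 81*1 - 27 = 54, d_12 = (2997 - 54^2)/81 = 81/81 = 1, a_12 = floor((54 + 54)/1) = 108.
  m_13 = 1*108 - 54 = 54, d_13 = (2997 - 54^2)/1 = 81/1 = 81: (m_13, d_13) = (m_1, d_1) = (54, 81), so from here the quotients repeat a_1, ..., a_12; the period length is 12.
Hence the expansion of sqrt(2997) is a_0 = 54 followed by the repeating block 1, 2, 1, 11, 2, 2, 2, 11, 1, 2, 1, 108 (period 12).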